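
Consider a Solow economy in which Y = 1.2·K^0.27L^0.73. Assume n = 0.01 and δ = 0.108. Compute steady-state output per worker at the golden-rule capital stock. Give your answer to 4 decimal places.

Break-even investment rate: n + δ = 0.01 + 0.108 = 0.118.
At the golden rule the marginal product of capital equals n+δ: 0.27·1.2·k^(0.27−1) = 0.118. Solving, k_gold = (0.27·1.2/0.118)^(1/0.73) ≈ 3.9894.
Output: y_gold = 1.2·k_gold^0.27 = 1.2·3.9894^0.27 ≈ 1.7435.

y_gold ≈ 1.7435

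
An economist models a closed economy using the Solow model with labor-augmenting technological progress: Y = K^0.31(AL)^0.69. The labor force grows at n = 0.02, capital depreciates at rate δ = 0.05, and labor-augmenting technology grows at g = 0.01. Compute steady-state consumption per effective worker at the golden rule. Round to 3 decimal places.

c_gold ≈ 1.268

n + g + δ = 0.02 + 0.01 + 0.05 = 0.08.
At the golden rule the marginal product of capital equals n+g+δ: 0.31·k^(0.31−1) = 0.08. Solving, k_gold = (0.31/0.08)^(1/0.69) ≈ 7.1214.
y_gold = 7.1214^0.31 ≈ 1.8378.
c_gold = y_gold − (n+g+δ)·k_gold = 1.8378 − 0.08·7.1214 ≈ 1.2681.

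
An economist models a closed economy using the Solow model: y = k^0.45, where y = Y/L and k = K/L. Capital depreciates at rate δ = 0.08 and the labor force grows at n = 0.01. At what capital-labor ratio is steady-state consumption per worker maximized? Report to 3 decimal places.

Capital per worker breaks even when investment replaces (n + δ)·k; here n + δ = 0.09.
Maximizing c = f(k) − (n+δ)·k gives f'(k) = n+δ, i.e. 0.45·k^(0.45−1) = 0.09, so k_gold = (0.45/0.09)^(1/0.55) ≈ 18.6575.

k_gold ≈ 18.658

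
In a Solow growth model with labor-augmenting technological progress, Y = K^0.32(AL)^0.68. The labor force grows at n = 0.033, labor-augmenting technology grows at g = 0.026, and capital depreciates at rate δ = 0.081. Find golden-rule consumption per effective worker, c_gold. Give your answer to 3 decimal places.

c_gold ≈ 1.003

n + g + δ = 0.033 + 0.026 + 0.081 = 0.14.
Setting f'(k) = n+g+δ gives 0.32·k^(0.32−1) = 0.14, hence k_gold = (0.32/0.14)^(1/0.68) ≈ 3.3727.
y_gold = 3.3727^0.32 ≈ 1.4755.
c_gold = y_gold − (n+g+δ)·k_gold = 1.4755 − 0.14·3.3727 ≈ 1.0034.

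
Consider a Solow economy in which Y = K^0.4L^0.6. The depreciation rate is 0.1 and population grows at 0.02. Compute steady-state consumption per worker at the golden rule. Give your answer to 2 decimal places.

The effective depreciation rate is n + δ = 0.02 + 0.1 = 0.12.
At the golden rule the marginal product of capital equals n+δ: 0.4·k^(0.4−1) = 0.12. Solving, k_gold = (0.4/0.12)^(1/0.6) ≈ 7.4381.
y_gold = 7.4381^0.4 ≈ 2.2314.
c_gold = y_gold − (n+δ)·k_gold = 2.2314 − 0.12·7.4381 ≈ 1.3389.

c_gold ≈ 1.34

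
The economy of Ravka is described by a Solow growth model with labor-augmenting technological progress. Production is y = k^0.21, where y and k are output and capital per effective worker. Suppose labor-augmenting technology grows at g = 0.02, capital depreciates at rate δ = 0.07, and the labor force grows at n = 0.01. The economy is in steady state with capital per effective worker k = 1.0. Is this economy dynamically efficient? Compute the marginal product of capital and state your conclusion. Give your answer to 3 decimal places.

dynamically efficient; MPK ≈ 0.210

The effective depreciation rate is n + g + δ = 0.01 + 0.02 + 0.07 = 0.1.
MPK = 0.21·k^(0.21−1) = 0.21·1.0^(-0.79) ≈ 0.2100.
MPK > 0.1, so the economy is dynamically efficient (under-saving).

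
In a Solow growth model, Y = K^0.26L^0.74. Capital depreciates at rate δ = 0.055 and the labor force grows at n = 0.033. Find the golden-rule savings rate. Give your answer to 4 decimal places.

s_gold = 0.2600

The effective depreciation rate is n + δ = 0.033 + 0.055 = 0.088.
At the golden rule MPK = n+δ, and in any Cobb-Douglas steady state s = (n+δ)·k/y = MPK·k/y = capital's share 0.26.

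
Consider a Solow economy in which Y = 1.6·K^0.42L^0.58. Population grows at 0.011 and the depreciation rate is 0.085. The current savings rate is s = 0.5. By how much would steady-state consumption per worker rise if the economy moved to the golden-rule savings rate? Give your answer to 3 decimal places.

n + δ = 0.011 + 0.085 = 0.096.
Current steady state (s = 0.5): k* = (0.5·1.6/0.096)^(1/0.58) ≈ 38.6918, y* = 1.6·38.6918^0.42 ≈ 7.4288, c* = (1−0.5)·7.4288 ≈ 3.7144.
At the golden rule the marginal product of capital equals n+δ: 0.42·1.6·k^(0.42−1) = 0.096. Solving, k_gold = (0.42·1.6/0.096)^(1/0.58) ≈ 28.6461.
y_gold = 1.6·28.6461^0.42 ≈ 6.5477, c_gold = y_gold − 0.096·k_gold ≈ 3.7977.
Gain: Δc = 3.7977 − 3.7144 ≈ 0.0832.

Δc ≈ 0.083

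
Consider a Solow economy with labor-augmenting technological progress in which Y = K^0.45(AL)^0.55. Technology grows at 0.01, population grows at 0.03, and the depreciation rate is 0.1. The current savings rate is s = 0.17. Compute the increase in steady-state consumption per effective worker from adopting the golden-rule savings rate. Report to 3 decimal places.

n + g + δ = 0.03 + 0.01 + 0.1 = 0.14.
Current steady state (s = 0.17): k* = (0.17/0.14)^(1/0.55) ≈ 1.4233, y* = 1.4233^0.45 ≈ 1.1722, c* = (1−0.17)·1.1722 ≈ 0.9729.
Golden rule sets MPK = n+g+δ: 0.45·k^(0.45−1) = 0.14, so k_gold = (0.45/0.14)^(1/0.55) ≈ 8.3555.
y_gold = 8.3555^0.45 ≈ 2.5995, c_gold = y_gold − 0.14·k_gold ≈ 1.4297.
Gain: Δc = 1.4297 − 0.9729 ≈ 0.4568.

Δc ≈ 0.457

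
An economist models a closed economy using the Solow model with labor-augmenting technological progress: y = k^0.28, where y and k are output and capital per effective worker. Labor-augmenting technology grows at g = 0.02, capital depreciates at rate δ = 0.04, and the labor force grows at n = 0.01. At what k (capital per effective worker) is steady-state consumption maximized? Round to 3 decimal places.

k_gold ≈ 6.858

The effective depreciation rate is n + g + δ = 0.01 + 0.02 + 0.04 = 0.07.
Setting f'(k) = n+g+δ gives 0.28·k^(0.28−1) = 0.07, hence k_gold = (0.28/0.07)^(1/0.72) ≈ 6.8580.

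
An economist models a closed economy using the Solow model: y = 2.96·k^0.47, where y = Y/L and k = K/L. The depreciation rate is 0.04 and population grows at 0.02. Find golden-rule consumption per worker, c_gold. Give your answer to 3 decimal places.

c_gold ≈ 25.483

Capital per worker breaks even when investment replaces (n + δ)·k; here n + δ = 0.06.
Setting f'(k) = n+δ gives 0.47·2.96·k^(0.47−1) = 0.06, hence k_gold = (0.47·2.96/0.06)^(1/0.53) ≈ 376.6356.
y_gold = 2.96·376.6356^0.47 ≈ 48.0811.
c_gold = y_gold − (n+δ)·k_gold = 48.0811 − 0.06·376.6356 ≈ 25.4830.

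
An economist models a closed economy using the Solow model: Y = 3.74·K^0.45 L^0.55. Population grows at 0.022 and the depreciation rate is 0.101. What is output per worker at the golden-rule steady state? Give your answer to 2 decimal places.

y_gold ≈ 31.80

The effective depreciation rate is n + δ = 0.022 + 0.101 = 0.123.
At the golden rule the marginal product of capital equals n+δ: 0.45·3.74·k^(0.45−1) = 0.123. Solving, k_gold = (0.45·3.74/0.123)^(1/0.55) ≈ 116.3536.
Output: y_gold = 3.74·k_gold^0.45 = 3.74·116.3536^0.45 ≈ 31.8033.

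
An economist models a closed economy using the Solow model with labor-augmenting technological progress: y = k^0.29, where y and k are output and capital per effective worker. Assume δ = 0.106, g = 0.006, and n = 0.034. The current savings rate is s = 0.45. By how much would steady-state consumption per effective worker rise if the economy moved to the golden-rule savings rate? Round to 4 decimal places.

Δc ≈ 0.0687

Break-even investment rate: n + g + δ = 0.034 + 0.006 + 0.106 = 0.146.
Current steady state (s = 0.45): k* = (0.45/0.146)^(1/0.71) ≈ 4.8813, y* = 4.8813^0.29 ≈ 1.5837, c* = (1−0.45)·1.5837 ≈ 0.8710.
Maximizing c = f(k) − (n+g+δ)·k gives f'(k) = n+g+δ, i.e. 0.29·k^(0.29−1) = 0.146, so k_gold = (0.29/0.146)^(1/0.71) ≈ 2.6289.
y_gold = 2.6289^0.29 ≈ 1.3235, c_gold = y_gold − 0.146·k_gold ≈ 0.9397.
Gain: Δc = 0.9397 − 0.8710 ≈ 0.0687.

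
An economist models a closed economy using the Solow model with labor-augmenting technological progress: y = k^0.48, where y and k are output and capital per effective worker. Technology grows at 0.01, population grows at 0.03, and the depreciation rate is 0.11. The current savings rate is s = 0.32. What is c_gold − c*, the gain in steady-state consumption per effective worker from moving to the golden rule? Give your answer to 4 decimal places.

Δc ≈ 0.1530

The effective depreciation rate is n + g + δ = 0.03 + 0.01 + 0.11 = 0.15.
Current steady state (s = 0.32): k* = (0.32/0.15)^(1/0.52) ≈ 4.2934, y* = 4.2934^0.48 ≈ 2.0125, c* = (1−0.32)·2.0125 ≈ 1.3685.
Golden rule sets MPK = n+g+δ: 0.48·k^(0.48−1) = 0.15, so k_gold = (0.48/0.15)^(1/0.52) ≈ 9.3636.
y_gold = 9.3636^0.48 ≈ 2.9261, c_gold = y_gold − 0.15·k_gold ≈ 1.5216.
Gain: Δc = 1.5216 − 1.3685 ≈ 0.1530.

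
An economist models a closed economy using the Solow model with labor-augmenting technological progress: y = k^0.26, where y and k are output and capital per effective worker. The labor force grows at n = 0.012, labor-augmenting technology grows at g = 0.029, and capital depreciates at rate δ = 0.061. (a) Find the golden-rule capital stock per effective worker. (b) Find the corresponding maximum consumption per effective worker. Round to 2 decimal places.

The effective depreciation rate is n + g + δ = 0.012 + 0.029 + 0.061 = 0.102.
Golden rule sets MPK = n+g+δ: 0.26·k^(0.26−1) = 0.102, so k_gold = (0.26/0.102)^(1/0.74) ≈ 3.5412.
y_gold = 3.5412^0.26 ≈ 1.3892; c_gold = y_gold − 0.102·k_gold ≈ 1.0280.

(a) k_gold ≈ 3.54; (b) c_gold ≈ 1.03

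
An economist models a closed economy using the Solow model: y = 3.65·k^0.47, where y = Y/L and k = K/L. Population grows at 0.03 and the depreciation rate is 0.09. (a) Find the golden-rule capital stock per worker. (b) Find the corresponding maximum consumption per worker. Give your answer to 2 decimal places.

n + δ = 0.03 + 0.09 = 0.12.
Golden rule sets MPK = n+δ: 0.47·3.65·k^(0.47−1) = 0.12, so k_gold = (0.47·3.65/0.12)^(1/0.53) ≈ 151.2309.
y_gold = 3.65·151.2309^0.47 ≈ 38.6121; c_gold = y_gold − 0.12·k_gold ≈ 20.4644.

(a) k_gold ≈ 151.23; (b) c_gold ≈ 20.46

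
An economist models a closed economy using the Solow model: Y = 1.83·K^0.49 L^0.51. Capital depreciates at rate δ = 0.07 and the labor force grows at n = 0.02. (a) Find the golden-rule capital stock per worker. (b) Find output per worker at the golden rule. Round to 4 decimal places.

(a) k_gold ≈ 90.7102; (b) y_gold ≈ 16.6611

n + δ = 0.02 + 0.07 = 0.09.
Setting f'(k) = n+δ gives 0.49·1.83·k^(0.49−1) = 0.09, hence k_gold = (0.49·1.83/0.09)^(1/0.51) ≈ 90.7102.
y_gold = 1.83·90.7102^0.49 ≈ 16.6611.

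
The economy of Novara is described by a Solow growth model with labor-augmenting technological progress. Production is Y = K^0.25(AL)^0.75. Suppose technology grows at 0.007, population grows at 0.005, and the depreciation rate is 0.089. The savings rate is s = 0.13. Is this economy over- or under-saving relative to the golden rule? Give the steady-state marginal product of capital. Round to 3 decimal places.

The effective depreciation rate is n + g + δ = 0.005 + 0.007 + 0.089 = 0.101.
Steady-state k*: s·k^0.25 = 0.101·k gives k* = (0.13/0.101)^(1/0.75) ≈ 1.4001.
MPK = 0.25·1.4001^(-0.75) ≈ 0.1942.
MPK > n+g+δ = 0.101, so the economy is dynamically efficient (under-saving).

under-saving; MPK ≈ 0.194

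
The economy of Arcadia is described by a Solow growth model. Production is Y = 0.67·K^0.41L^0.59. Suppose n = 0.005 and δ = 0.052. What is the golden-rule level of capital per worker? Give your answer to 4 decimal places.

k_gold ≈ 14.3747

The effective depreciation rate is n + δ = 0.005 + 0.052 = 0.057.
Maximizing c = f(k) − (n+δ)·k gives f'(k) = n+δ, i.e. 0.41·0.67·k^(0.41−1) = 0.057, so k_gold = (0.41·0.67/0.057)^(1/0.59) ≈ 14.3747.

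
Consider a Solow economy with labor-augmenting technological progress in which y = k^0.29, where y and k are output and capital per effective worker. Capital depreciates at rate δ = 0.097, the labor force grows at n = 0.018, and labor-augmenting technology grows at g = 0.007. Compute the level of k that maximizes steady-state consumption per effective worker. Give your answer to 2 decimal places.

Break-even investment rate: n + g + δ = 0.018 + 0.007 + 0.097 = 0.122.
Golden rule sets MPK = n+g+δ: 0.29·k^(0.29−1) = 0.122, so k_gold = (0.29/0.122)^(1/0.71) ≈ 3.3856.

k_gold ≈ 3.39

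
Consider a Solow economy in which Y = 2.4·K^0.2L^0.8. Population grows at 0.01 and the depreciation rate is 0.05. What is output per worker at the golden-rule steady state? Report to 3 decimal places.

Capital per worker breaks even when investment replaces (n + δ)·k; here n + δ = 0.06.
Setting f'(k) = n+δ gives 0.2·2.4·k^(0.2−1) = 0.06, hence k_gold = (0.2·2.4/0.06)^(1/0.8) ≈ 13.4543.
Output: y_gold = 2.4·k_gold^0.2 = 2.4·13.4543^0.2 ≈ 4.0363.

y_gold ≈ 4.036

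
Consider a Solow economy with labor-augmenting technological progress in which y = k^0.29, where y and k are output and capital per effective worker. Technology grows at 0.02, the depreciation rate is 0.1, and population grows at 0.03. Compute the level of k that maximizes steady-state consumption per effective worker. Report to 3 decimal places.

k_gold ≈ 2.531

Break-even investment rate: n + g + δ = 0.03 + 0.02 + 0.1 = 0.15.
At the golden rule the marginal product of capital equals n+g+δ: 0.29·k^(0.29−1) = 0.15. Solving, k_gold = (0.29/0.15)^(1/0.71) ≈ 2.5307.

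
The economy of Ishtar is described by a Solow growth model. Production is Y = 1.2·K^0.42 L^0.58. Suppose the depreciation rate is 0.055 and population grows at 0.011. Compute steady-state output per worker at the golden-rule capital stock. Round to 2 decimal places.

n + δ = 0.011 + 0.055 = 0.066.
Golden rule sets MPK = n+δ: 0.42·1.2·k^(0.42−1) = 0.066, so k_gold = (0.42·1.2/0.066)^(1/0.58) ≈ 33.2827.
Output: y_gold = 1.2·k_gold^0.42 = 1.2·33.2827^0.42 ≈ 5.2301.

y_gold ≈ 5.23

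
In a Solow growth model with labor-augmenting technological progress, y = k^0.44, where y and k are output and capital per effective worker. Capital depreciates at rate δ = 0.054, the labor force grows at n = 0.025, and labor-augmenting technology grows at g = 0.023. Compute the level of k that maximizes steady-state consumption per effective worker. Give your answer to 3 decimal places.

k_gold ≈ 13.604

n + g + δ = 0.025 + 0.023 + 0.054 = 0.102.
Golden rule sets MPK = n+g+δ: 0.44·k^(0.44−1) = 0.102, so k_gold = (0.44/0.102)^(1/0.56) ≈ 13.6040.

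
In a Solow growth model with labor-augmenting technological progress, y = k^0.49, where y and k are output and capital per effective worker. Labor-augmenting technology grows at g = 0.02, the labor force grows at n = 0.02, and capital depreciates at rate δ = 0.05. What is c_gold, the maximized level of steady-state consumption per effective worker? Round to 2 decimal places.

The effective depreciation rate is n + g + δ = 0.02 + 0.02 + 0.05 = 0.09.
Golden rule sets MPK = n+g+δ: 0.49·k^(0.49−1) = 0.09, so k_gold = (0.49/0.09)^(1/0.51) ≈ 27.7362.
y_gold = 27.7362^0.49 ≈ 5.0944.
c_gold = y_gold − (n+g+δ)·k_gold = 5.0944 − 0.09·27.7362 ≈ 2.5981.

c_gold ≈ 2.60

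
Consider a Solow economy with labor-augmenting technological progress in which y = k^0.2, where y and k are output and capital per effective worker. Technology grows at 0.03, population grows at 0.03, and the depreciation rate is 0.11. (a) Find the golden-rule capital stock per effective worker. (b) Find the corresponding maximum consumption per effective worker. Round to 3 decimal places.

(a) k_gold ≈ 1.225; (b) c_gold ≈ 0.833

n + g + δ = 0.03 + 0.03 + 0.11 = 0.17.
At the golden rule the marginal product of capital equals n+g+δ: 0.2·k^(0.2−1) = 0.17. Solving, k_gold = (0.2/0.17)^(1/0.8) ≈ 1.2253.
y_gold = 1.2253^0.2 ≈ 1.0415; c_gold = y_gold − 0.17·k_gold ≈ 0.8332.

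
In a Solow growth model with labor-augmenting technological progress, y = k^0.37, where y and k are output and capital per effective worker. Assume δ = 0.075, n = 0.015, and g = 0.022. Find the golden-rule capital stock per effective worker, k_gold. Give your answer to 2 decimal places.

k_gold ≈ 6.66

Capital per effective worker breaks even when investment replaces (n + g + δ)·k; here n + g + δ = 0.112.
Setting f'(k) = n+g+δ gives 0.37·k^(0.37−1) = 0.112, hence k_gold = (0.37/0.112)^(1/0.63) ≈ 6.6647.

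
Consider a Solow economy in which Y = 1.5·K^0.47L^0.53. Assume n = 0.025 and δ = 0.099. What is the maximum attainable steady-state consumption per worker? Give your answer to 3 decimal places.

Break-even investment rate: n + δ = 0.025 + 0.099 = 0.124.
Golden rule sets MPK = n+δ: 0.47·1.5·k^(0.47−1) = 0.124, so k_gold = (0.47·1.5/0.124)^(1/0.53) ≈ 26.5515.
y_gold = 1.5·26.5515^0.47 ≈ 7.0051.
c_gold = y_gold − (n+δ)·k_gold = 7.0051 − 0.124·26.5515 ≈ 3.7127.

c_gold ≈ 3.713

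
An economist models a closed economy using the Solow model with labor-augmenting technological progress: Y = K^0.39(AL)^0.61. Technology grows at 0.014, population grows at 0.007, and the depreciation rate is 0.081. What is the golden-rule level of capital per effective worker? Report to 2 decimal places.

k_gold ≈ 9.01

Capital per effective worker breaks even when investment replaces (n + g + δ)·k; here n + g + δ = 0.102.
Setting f'(k) = n+g+δ gives 0.39·k^(0.39−1) = 0.102, hence k_gold = (0.39/0.102)^(1/0.61) ≈ 9.0128.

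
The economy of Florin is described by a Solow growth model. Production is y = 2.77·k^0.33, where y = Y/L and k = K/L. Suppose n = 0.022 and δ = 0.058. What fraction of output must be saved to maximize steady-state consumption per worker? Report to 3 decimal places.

s_gold = 0.330

n + δ = 0.022 + 0.058 = 0.08.
At the golden rule MPK = n+δ, and in any Cobb-Douglas steady state s = (n+δ)·k/y = MPK·k/y = capital's share 0.33.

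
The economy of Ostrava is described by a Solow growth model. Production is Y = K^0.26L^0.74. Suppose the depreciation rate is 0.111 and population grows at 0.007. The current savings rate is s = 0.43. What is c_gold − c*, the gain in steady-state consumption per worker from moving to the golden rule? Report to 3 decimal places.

Δc ≈ 0.079

Capital per worker breaks even when investment replaces (n + δ)·k; here n + δ = 0.118.
Current steady state (s = 0.43): k* = (0.43/0.118)^(1/0.74) ≈ 5.7399, y* = 5.7399^0.26 ≈ 1.5751, c* = (1−0.43)·1.5751 ≈ 0.8978.
Golden rule sets MPK = n+δ: 0.26·k^(0.26−1) = 0.118, so k_gold = (0.26/0.118)^(1/0.74) ≈ 2.9083.
y_gold = 2.9083^0.26 ≈ 1.3199, c_gold = y_gold − 0.118·k_gold ≈ 0.9767.
Gain: Δc = 0.9767 − 0.8978 ≈ 0.0789.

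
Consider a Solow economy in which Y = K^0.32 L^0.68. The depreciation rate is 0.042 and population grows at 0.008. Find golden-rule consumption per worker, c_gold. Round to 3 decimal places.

n + δ = 0.008 + 0.042 = 0.05.
Golden rule sets MPK = n+δ: 0.32·k^(0.32−1) = 0.05, so k_gold = (0.32/0.05)^(1/0.68) ≈ 15.3306.
y_gold = 15.3306^0.32 ≈ 2.3954.
c_gold = y_gold − (n+δ)·k_gold = 2.3954 − 0.05·15.3306 ≈ 1.6289.

c_gold ≈ 1.629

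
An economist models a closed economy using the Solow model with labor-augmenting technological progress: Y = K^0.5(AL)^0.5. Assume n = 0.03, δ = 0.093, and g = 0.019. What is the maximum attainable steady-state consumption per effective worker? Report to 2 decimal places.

The effective depreciation rate is n + g + δ = 0.03 + 0.019 + 0.093 = 0.142.
Golden rule sets MPK = n+g+δ: 0.5·k^(0.5−1) = 0.142, so k_gold = (0.5/0.142)^(1/0.5) ≈ 12.3983.
y_gold = 12.3983^0.5 ≈ 3.5211.
c_gold = y_gold − (n+g+δ)·k_gold = 3.5211 − 0.142·12.3983 ≈ 1.7606.

c_gold ≈ 1.76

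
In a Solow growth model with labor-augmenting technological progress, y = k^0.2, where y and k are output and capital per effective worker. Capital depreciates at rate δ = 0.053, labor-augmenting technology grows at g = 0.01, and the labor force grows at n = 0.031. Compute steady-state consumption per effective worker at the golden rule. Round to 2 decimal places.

c_gold ≈ 0.97

Break-even investment rate: n + g + δ = 0.031 + 0.01 + 0.053 = 0.094.
Golden rule sets MPK = n+g+δ: 0.2·k^(0.2−1) = 0.094, so k_gold = (0.2/0.094)^(1/0.8) ≈ 2.5697.
y_gold = 2.5697^0.2 ≈ 1.2077.
c_gold = y_gold − (n+g+δ)·k_gold = 1.2077 − 0.094·2.5697 ≈ 0.9662.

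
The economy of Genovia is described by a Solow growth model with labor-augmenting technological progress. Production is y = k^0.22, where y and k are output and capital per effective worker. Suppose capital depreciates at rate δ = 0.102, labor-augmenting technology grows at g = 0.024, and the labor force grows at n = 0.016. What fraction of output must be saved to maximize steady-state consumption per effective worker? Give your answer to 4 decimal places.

n + g + δ = 0.016 + 0.024 + 0.102 = 0.142.
At the golden rule MPK = n+g+δ, and in any Cobb-Douglas steady state s = (n+g+δ)·k/y = MPK·k/y = capital's share 0.22.

s_gold = 0.2200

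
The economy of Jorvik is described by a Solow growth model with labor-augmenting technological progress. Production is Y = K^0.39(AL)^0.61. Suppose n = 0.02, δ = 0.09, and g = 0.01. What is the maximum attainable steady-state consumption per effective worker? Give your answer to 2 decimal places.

c_gold ≈ 1.30

The effective depreciation rate is n + g + δ = 0.02 + 0.01 + 0.09 = 0.12.
At the golden rule the marginal product of capital equals n+g+δ: 0.39·k^(0.39−1) = 0.12. Solving, k_gold = (0.39/0.12)^(1/0.61) ≈ 6.9048.
y_gold = 6.9048^0.39 ≈ 2.1246.
c_gold = y_gold − (n+g+δ)·k_gold = 2.1246 − 0.12·6.9048 ≈ 1.2960.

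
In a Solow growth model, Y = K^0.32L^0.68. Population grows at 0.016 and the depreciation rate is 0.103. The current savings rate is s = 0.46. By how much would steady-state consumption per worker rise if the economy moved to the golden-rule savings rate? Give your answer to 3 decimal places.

Δc ≈ 0.063

The effective depreciation rate is n + δ = 0.016 + 0.103 = 0.119.
Current steady state (s = 0.46): k* = (0.46/0.119)^(1/0.68) ≈ 7.3037, y* = 7.3037^0.32 ≈ 1.8894, c* = (1−0.46)·1.8894 ≈ 1.0203.
Maximizing c = f(k) − (n+δ)·k gives f'(k) = n+δ, i.e. 0.32·k^(0.32−1) = 0.119, so k_gold = (0.32/0.119)^(1/0.68) ≈ 4.2832.
y_gold = 4.2832^0.32 ≈ 1.5928, c_gold = y_gold − 0.119·k_gold ≈ 1.0831.
Gain: Δc = 1.0831 − 1.0203 ≈ 0.0628.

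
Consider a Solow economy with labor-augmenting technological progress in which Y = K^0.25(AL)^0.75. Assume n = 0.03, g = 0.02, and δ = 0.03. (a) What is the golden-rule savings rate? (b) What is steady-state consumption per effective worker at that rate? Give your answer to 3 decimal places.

Break-even investment rate: n + g + δ = 0.03 + 0.02 + 0.03 = 0.08.
For Cobb-Douglas, s_gold equals capital's share: s_gold = 0.25.
Golden rule sets MPK = n+g+δ: 0.25·k^(0.25−1) = 0.08, so k_gold = (0.25/0.08)^(1/0.75) ≈ 4.5688.
y_gold = 4.5688^0.25 ≈ 1.4620; c_gold = (1−0.25)·y_gold ≈ 1.0965.

(a) s_gold = 0.250; (b) c_gold ≈ 1.097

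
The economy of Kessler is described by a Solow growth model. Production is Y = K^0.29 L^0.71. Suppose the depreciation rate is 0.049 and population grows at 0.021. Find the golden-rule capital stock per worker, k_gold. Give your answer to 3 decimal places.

k_gold ≈ 7.403

n + δ = 0.021 + 0.049 = 0.07.
Golden rule sets MPK = n+δ: 0.29·k^(0.29−1) = 0.07, so k_gold = (0.29/0.07)^(1/0.71) ≈ 7.4035.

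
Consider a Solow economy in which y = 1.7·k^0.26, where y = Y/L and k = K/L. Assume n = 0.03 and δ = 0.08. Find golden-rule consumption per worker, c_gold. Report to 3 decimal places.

c_gold ≈ 2.051

Break-even investment rate: n + δ = 0.03 + 0.08 = 0.11.
Golden rule sets MPK = n+δ: 0.26·1.7·k^(0.26−1) = 0.11, so k_gold = (0.26·1.7/0.11)^(1/0.74) ≈ 6.5502.
y_gold = 1.7·6.5502^0.26 ≈ 2.7712.
c_gold = y_gold − (n+δ)·k_gold = 2.7712 − 0.11·6.5502 ≈ 2.0507.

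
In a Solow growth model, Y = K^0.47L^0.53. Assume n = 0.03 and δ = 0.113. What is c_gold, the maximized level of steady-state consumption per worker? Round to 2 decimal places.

c_gold ≈ 1.52

Break-even investment rate: n + δ = 0.03 + 0.113 = 0.143.
Maximizing c = f(k) − (n+δ)·k gives f'(k) = n+δ, i.e. 0.47·k^(0.47−1) = 0.143, so k_gold = (0.47/0.143)^(1/0.53) ≈ 9.4411.
y_gold = 9.4411^0.47 ≈ 2.8725.
c_gold = y_gold − (n+δ)·k_gold = 2.8725 − 0.143·9.4411 ≈ 1.5224.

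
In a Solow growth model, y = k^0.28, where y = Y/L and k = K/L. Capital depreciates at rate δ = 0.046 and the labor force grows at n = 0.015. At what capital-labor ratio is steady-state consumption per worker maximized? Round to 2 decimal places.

k_gold ≈ 8.30

The effective depreciation rate is n + δ = 0.015 + 0.046 = 0.061.
Setting f'(k) = n+δ gives 0.28·k^(0.28−1) = 0.061, hence k_gold = (0.28/0.061)^(1/0.72) ≈ 8.3024.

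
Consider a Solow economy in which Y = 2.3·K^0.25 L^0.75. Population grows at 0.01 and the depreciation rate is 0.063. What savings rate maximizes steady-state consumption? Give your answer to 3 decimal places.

The effective depreciation rate is n + δ = 0.01 + 0.063 = 0.073.
At the golden rule MPK = n+δ, and in any Cobb-Douglas steady state s = (n+δ)·k/y = MPK·k/y = capital's share 0.25.

s_gold = 0.250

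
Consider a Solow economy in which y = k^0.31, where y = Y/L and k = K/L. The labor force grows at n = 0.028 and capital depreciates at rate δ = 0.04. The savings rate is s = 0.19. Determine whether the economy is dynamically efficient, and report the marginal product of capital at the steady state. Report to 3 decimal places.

The effective depreciation rate is n + δ = 0.028 + 0.04 = 0.068.
Steady-state k*: s·k^0.31 = 0.068·k gives k* = (0.19/0.068)^(1/0.69) ≈ 4.4333.
MPK = 0.31·4.4333^(-0.69) ≈ 0.1109.
MPK > n+δ = 0.068, so the economy is dynamically efficient (under-saving).

dynamically efficient; MPK ≈ 0.111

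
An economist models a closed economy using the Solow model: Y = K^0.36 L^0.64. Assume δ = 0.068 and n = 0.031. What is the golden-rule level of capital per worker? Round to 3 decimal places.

The effective depreciation rate is n + δ = 0.031 + 0.068 = 0.099.
Maximizing c = f(k) − (n+δ)·k gives f'(k) = n+δ, i.e. 0.36·k^(0.36−1) = 0.099, so k_gold = (0.36/0.099)^(1/0.64) ≈ 7.5170.

k_gold ≈ 7.517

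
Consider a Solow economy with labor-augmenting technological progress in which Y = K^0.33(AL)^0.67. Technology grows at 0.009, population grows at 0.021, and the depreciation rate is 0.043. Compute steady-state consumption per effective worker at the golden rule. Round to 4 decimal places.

c_gold ≈ 1.4086

Capital per effective worker breaks even when investment replaces (n + g + δ)·k; here n + g + δ = 0.073.
Maximizing c = f(k) − (n+g+δ)·k gives f'(k) = n+g+δ, i.e. 0.33·k^(0.33−1) = 0.073, so k_gold = (0.33/0.073)^(1/0.67) ≈ 9.5038.
y_gold = 9.5038^0.33 ≈ 2.1024.
c_gold = y_gold − (n+g+δ)·k_gold = 2.1024 − 0.073·9.5038 ≈ 1.4086.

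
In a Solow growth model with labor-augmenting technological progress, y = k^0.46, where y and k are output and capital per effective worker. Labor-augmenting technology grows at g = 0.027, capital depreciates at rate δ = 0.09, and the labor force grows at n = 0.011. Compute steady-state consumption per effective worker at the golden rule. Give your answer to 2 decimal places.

c_gold ≈ 1.61

The effective depreciation rate is n + g + δ = 0.011 + 0.027 + 0.09 = 0.128.
At the golden rule the marginal product of capital equals n+g+δ: 0.46·k^(0.46−1) = 0.128. Solving, k_gold = (0.46/0.128)^(1/0.54) ≈ 10.6854.
y_gold = 10.6854^0.46 ≈ 2.9733.
c_gold = y_gold − (n+g+δ)·k_gold = 2.9733 − 0.128·10.6854 ≈ 1.6056.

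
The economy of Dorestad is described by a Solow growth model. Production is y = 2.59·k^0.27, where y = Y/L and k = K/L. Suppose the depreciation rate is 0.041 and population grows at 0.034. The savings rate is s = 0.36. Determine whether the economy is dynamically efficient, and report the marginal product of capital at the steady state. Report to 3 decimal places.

dynamically inefficient; MPK ≈ 0.056

Break-even investment rate: n + δ = 0.034 + 0.041 = 0.075.
Steady-state k*: s·A·k^0.27 = 0.075·k gives k* = (0.36·2.59/0.075)^(1/0.73) ≈ 31.5770.
MPK = 0.27·2.59·31.5770^(-0.73) ≈ 0.0563.
MPK < n+δ = 0.075, so the economy is dynamically inefficient (over-saving).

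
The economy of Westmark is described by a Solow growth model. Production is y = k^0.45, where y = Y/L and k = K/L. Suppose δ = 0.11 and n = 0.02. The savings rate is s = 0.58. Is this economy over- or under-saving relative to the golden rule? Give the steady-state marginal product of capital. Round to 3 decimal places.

over-saving; MPK ≈ 0.101

Capital per worker breaks even when investment replaces (n + δ)·k; here n + δ = 0.13.
Steady-state k*: s·k^0.45 = 0.13·k gives k* = (0.58/0.13)^(1/0.55) ≈ 15.1664.
MPK = 0.45·15.1664^(-0.55) ≈ 0.1009.
MPK < n+δ = 0.13, so the economy is dynamically inefficient (over-saving).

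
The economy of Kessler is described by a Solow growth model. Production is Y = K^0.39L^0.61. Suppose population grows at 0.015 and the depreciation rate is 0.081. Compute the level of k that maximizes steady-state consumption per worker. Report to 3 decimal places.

Break-even investment rate: n + δ = 0.015 + 0.081 = 0.096.
Golden rule sets MPK = n+δ: 0.39·k^(0.39−1) = 0.096, so k_gold = (0.39/0.096)^(1/0.61) ≈ 9.9546.

k_gold ≈ 9.955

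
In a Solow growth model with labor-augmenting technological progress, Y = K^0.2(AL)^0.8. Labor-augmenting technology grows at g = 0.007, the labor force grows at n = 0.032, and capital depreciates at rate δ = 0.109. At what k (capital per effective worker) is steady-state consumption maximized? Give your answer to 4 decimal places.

k_gold ≈ 1.4570

n + g + δ = 0.032 + 0.007 + 0.109 = 0.148.
Setting f'(k) = n+g+δ gives 0.2·k^(0.2−1) = 0.148, hence k_gold = (0.2/0.148)^(1/0.8) ≈ 1.4570.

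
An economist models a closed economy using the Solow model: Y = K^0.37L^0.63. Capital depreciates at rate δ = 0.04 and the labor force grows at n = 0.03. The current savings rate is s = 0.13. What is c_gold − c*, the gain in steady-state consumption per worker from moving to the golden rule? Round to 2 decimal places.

n + δ = 0.03 + 0.04 = 0.07.
Current steady state (s = 0.13): k* = (0.13/0.07)^(1/0.63) ≈ 2.6714, y* = 2.6714^0.37 ≈ 1.4384, c* = (1−0.13)·1.4384 ≈ 1.2514.
Maximizing c = f(k) − (n+δ)·k gives f'(k) = n+δ, i.e. 0.37·k^(0.37−1) = 0.07, so k_gold = (0.37/0.07)^(1/0.63) ≈ 14.0535.
y_gold = 14.0535^0.37 ≈ 2.6588, c_gold = y_gold − 0.07·k_gold ≈ 1.6750.
Gain: Δc = 1.6750 − 1.2514 ≈ 0.4236.

Δc ≈ 0.42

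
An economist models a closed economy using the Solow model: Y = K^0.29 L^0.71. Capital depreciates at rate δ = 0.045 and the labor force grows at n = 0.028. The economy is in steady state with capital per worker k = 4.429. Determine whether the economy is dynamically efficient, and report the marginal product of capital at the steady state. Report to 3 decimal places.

n + δ = 0.028 + 0.045 = 0.073.
MPK = 0.29·k^(0.29−1) = 0.29·4.429^(-0.71) ≈ 0.1008.
MPK > 0.073, so the economy is dynamically efficient (under-saving).

dynamically efficient; MPK ≈ 0.101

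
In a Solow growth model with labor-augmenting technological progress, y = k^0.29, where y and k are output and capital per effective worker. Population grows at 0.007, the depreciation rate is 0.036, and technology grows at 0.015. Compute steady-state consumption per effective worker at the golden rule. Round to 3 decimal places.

n + g + δ = 0.007 + 0.015 + 0.036 = 0.058.
Setting f'(k) = n+g+δ gives 0.29·k^(0.29−1) = 0.058, hence k_gold = (0.29/0.058)^(1/0.71) ≈ 9.6486.
y_gold = 9.6486^0.29 ≈ 1.9297.
c_gold = y_gold − (n+g+δ)·k_gold = 1.9297 − 0.058·9.6486 ≈ 1.3701.

c_gold ≈ 1.370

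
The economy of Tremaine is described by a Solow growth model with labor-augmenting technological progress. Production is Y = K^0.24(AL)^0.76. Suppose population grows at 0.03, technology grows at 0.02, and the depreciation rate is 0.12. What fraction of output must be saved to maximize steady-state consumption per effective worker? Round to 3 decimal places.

The effective depreciation rate is n + g + δ = 0.03 + 0.02 + 0.12 = 0.17.
At the golden rule MPK = n+g+δ, and in any Cobb-Douglas steady state s = (n+g+δ)·k/y = MPK·k/y = capital's share 0.24.

s_gold = 0.240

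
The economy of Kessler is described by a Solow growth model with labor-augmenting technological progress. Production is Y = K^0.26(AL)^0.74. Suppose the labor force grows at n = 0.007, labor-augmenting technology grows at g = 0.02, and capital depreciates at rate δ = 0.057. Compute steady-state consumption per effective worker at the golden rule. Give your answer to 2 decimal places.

The effective depreciation rate is n + g + δ = 0.007 + 0.02 + 0.057 = 0.084.
Maximizing c = f(k) − (n+g+δ)·k gives f'(k) = n+g+δ, i.e. 0.26·k^(0.26−1) = 0.084, so k_gold = (0.26/0.084)^(1/0.74) ≈ 4.6036.
y_gold = 4.6036^0.26 ≈ 1.4873.
c_gold = y_gold − (n+g+δ)·k_gold = 1.4873 − 0.084·4.6036 ≈ 1.1006.

c_gold ≈ 1.10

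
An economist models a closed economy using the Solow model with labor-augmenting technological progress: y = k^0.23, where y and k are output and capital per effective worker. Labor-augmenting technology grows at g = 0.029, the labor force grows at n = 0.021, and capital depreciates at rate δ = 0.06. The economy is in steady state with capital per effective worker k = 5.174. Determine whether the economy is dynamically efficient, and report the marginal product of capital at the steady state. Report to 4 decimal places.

dynamically inefficient; MPK ≈ 0.0649

Capital per effective worker breaks even when investment replaces (n + g + δ)·k; here n + g + δ = 0.11.
MPK = 0.23·k^(0.23−1) = 0.23·5.174^(-0.77) ≈ 0.0649.
MPK < 0.11, so the economy is dynamically inefficient (over-saving).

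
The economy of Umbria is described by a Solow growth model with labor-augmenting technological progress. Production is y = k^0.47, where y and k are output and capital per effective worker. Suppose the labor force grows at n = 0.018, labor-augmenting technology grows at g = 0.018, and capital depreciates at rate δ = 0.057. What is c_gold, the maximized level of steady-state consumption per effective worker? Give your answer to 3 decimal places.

Break-even investment rate: n + g + δ = 0.018 + 0.018 + 0.057 = 0.093.
Setting f'(k) = n+g+δ gives 0.47·k^(0.47−1) = 0.093, hence k_gold = (0.47/0.093)^(1/0.53) ≈ 21.2606.
y_gold = 21.2606^0.47 ≈ 4.2069.
c_gold = y_gold − (n+g+δ)·k_gold = 4.2069 − 0.093·21.2606 ≈ 2.2296.

c_gold ≈ 2.230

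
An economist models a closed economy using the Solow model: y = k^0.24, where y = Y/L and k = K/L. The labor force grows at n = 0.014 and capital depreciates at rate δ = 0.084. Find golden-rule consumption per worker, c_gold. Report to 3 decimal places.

c_gold ≈ 1.008

n + δ = 0.014 + 0.084 = 0.098.
Golden rule sets MPK = n+δ: 0.24·k^(0.24−1) = 0.098, so k_gold = (0.24/0.098)^(1/0.76) ≈ 3.2495.
y_gold = 3.2495^0.24 ≈ 1.3269.
c_gold = y_gold − (n+δ)·k_gold = 1.3269 − 0.098·3.2495 ≈ 1.0084.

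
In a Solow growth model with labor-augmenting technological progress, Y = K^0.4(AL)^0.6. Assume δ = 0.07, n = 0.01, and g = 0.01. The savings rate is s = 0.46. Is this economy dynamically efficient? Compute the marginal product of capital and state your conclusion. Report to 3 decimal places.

dynamically inefficient; MPK ≈ 0.078

Break-even investment rate: n + g + δ = 0.01 + 0.01 + 0.07 = 0.09.
Steady-state k*: s·k^0.4 = 0.09·k gives k* = (0.46/0.09)^(1/0.6) ≈ 15.1656.
MPK = 0.4·15.1656^(-0.6) ≈ 0.0783.
MPK < n+g+δ = 0.09, so the economy is dynamically inefficient (over-saving).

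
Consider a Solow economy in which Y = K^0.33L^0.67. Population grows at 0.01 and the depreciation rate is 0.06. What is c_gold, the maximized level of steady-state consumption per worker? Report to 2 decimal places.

Break-even investment rate: n + δ = 0.01 + 0.06 = 0.07.
Maximizing c = f(k) − (n+δ)·k gives f'(k) = n+δ, i.e. 0.33·k^(0.33−1) = 0.07, so k_gold = (0.33/0.07)^(1/0.67) ≈ 10.1181.
y_gold = 10.1181^0.33 ≈ 2.1463.
c_gold = y_gold − (n+δ)·k_gold = 2.1463 − 0.07·10.1181 ≈ 1.4380.

c_gold ≈ 1.44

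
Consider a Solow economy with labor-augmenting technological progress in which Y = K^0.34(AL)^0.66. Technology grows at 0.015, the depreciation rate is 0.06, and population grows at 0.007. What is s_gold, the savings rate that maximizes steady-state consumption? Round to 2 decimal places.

The effective depreciation rate is n + g + δ = 0.007 + 0.015 + 0.06 = 0.082.
At the golden rule MPK = n+g+δ, and in any Cobb-Douglas steady state s = (n+g+δ)·k/y = MPK·k/y = capital's share 0.34.

s_gold = 0.34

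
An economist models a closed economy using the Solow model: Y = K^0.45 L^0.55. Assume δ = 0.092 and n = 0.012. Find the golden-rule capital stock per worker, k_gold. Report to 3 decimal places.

k_gold ≈ 14.345

Capital per worker breaks even when investment replaces (n + δ)·k; here n + δ = 0.104.
Maximizing c = f(k) − (n+δ)·k gives f'(k) = n+δ, i.e. 0.45·k^(0.45−1) = 0.104, so k_gold = (0.45/0.104)^(1/0.55) ≈ 14.3446.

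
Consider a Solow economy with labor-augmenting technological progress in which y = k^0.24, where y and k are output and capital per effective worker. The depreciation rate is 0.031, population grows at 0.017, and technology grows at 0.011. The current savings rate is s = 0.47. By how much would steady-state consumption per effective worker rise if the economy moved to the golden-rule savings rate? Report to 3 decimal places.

Capital per effective worker breaks even when investment replaces (n + g + δ)·k; here n + g + δ = 0.059.
Current steady state (s = 0.47): k* = (0.47/0.059)^(1/0.76) ≈ 15.3409, y* = 15.3409^0.24 ≈ 1.9258, c* = (1−0.47)·1.9258 ≈ 1.0207.
Setting f'(k) = n+g+δ gives 0.24·k^(0.24−1) = 0.059, hence k_gold = (0.24/0.059)^(1/0.76) ≈ 6.3356.
y_gold = 6.3356^0.24 ≈ 1.5575, c_gold = y_gold − 0.059·k_gold ≈ 1.1837.
Gain: Δc = 1.1837 − 1.0207 ≈ 0.1630.

Δc ≈ 0.163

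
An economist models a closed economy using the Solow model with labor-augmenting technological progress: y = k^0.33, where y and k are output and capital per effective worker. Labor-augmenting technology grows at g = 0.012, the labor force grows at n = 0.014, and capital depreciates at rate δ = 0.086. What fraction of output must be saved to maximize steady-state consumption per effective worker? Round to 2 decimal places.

Capital per effective worker breaks even when investment replaces (n + g + δ)·k; here n + g + δ = 0.112.
At the golden rule MPK = n+g+δ, and in any Cobb-Douglas steady state s = (n+g+δ)·k/y = MPK·k/y = capital's share 0.33.

s_gold = 0.33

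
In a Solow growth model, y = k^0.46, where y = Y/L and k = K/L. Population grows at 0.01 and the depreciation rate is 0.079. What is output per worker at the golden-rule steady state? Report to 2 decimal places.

Capital per worker breaks even when investment replaces (n + δ)·k; here n + δ = 0.089.
Setting f'(k) = n+δ gives 0.46·k^(0.46−1) = 0.089, hence k_gold = (0.46/0.089)^(1/0.54) ≈ 20.9436.
Output: y_gold = k_gold^0.46 = 20.9436^0.46 ≈ 4.0521.

y_gold ≈ 4.05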